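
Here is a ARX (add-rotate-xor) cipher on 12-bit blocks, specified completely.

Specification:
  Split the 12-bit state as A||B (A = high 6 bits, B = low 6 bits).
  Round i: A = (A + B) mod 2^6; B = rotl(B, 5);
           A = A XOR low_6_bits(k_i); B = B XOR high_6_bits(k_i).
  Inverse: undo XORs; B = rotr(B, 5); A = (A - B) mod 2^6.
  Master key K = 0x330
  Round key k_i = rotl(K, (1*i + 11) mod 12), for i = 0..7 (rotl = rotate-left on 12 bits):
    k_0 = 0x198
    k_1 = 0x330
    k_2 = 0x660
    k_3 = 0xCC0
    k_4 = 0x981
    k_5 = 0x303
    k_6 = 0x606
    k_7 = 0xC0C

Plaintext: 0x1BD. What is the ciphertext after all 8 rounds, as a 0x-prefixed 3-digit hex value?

0xB66

s_0 = plaintext = 0x1BD
s_1 = Round(s_0, k_0) = 0x6F8
s_2 = Round(s_1, k_1) = 0x8D0
s_3 = Round(s_2, k_2) = 0x4D1
s_4 = Round(s_3, k_3) = 0x91B
s_5 = Round(s_4, k_4) = 0xF8B
s_6 = Round(s_5, k_5) = 0x2A9
s_7 = Round(s_6, k_6) = 0xD6C
s_8 = Round(s_7, k_7) = 0xB66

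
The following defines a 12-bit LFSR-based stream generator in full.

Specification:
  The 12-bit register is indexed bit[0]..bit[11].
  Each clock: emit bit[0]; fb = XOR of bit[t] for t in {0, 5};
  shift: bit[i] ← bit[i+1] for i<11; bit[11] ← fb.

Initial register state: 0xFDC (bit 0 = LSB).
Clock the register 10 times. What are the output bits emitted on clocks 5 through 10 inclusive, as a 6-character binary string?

101111

reg_0 = 0xFDC
clock 1: out=0, reg = 0x7EE
clock 2: out=0, reg = 0xBF7
clock 3: out=1, reg = 0x5FB
clock 4: out=1, reg = 0x2FD
clock 5: out=1, reg = 0x17E
clock 6: out=0, reg = 0x8BF
clock 7: out=1, reg = 0x45F
clock 8: out=1, reg = 0xA2F
clock 9: out=1, reg = 0x517
clock 10: out=1, reg = 0xA8B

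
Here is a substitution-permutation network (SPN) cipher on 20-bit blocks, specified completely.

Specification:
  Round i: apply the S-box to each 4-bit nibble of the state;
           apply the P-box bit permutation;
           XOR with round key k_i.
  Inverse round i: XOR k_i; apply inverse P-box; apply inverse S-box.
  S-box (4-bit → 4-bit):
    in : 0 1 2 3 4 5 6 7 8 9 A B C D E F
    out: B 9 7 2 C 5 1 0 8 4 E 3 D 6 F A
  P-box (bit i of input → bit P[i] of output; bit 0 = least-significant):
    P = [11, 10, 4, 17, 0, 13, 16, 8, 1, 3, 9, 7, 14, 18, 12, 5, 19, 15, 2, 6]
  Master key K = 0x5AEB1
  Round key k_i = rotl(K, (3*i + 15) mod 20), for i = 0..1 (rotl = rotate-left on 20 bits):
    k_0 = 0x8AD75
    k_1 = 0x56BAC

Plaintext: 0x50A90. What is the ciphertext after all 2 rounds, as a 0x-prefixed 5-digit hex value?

s_0 = plaintext = 0x50A90
s_1 = Round(s_0, k_0) = 0x7E3D9
s_2 = Round(s_1, k_1) = 0x01B94

0x01B94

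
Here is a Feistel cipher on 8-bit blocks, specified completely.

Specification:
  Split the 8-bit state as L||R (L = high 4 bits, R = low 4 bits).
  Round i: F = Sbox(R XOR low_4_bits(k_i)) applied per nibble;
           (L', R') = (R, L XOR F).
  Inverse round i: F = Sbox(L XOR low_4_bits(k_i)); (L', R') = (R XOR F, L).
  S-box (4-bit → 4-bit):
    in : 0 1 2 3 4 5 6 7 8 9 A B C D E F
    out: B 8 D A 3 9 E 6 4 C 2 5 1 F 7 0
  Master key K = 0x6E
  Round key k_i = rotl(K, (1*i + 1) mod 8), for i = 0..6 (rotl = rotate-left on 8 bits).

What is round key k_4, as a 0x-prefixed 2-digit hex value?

0xCD

K = 0x6E
k_0 = rotl(K, (1*0+1) mod 8) = rotl(K, 1) = 0xDC
k_1 = rotl(K, (1*1+1) mod 8) = rotl(K, 2) = 0xB9
k_2 = rotl(K, (1*2+1) mod 8) = rotl(K, 3) = 0x73
k_3 = rotl(K, (1*3+1) mod 8) = rotl(K, 4) = 0xE6
k_4 = rotl(K, (1*4+1) mod 8) = rotl(K, 5) = 0xCD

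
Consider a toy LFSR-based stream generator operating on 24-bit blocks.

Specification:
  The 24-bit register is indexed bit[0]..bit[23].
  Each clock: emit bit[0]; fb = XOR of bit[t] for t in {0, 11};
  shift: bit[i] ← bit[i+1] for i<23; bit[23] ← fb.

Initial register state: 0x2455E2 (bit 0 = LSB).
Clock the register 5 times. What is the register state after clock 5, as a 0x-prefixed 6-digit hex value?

0x4122AF

reg_0 = 0x2455E2
clock 1: out=0, reg = 0x122AF1
clock 2: out=1, reg = 0x091578
clock 3: out=0, reg = 0x048ABC
clock 4: out=0, reg = 0x82455E
clock 5: out=0, reg = 0x4122AF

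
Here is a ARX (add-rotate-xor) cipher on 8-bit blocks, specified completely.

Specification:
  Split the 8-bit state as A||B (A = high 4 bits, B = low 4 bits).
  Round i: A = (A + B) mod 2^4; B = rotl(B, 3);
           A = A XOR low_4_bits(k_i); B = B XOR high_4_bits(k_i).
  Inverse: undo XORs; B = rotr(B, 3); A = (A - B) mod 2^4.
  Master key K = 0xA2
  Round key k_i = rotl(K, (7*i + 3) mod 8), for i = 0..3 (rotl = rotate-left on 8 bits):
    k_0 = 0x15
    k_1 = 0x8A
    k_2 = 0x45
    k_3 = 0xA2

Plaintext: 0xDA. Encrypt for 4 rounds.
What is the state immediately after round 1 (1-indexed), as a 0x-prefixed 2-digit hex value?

s_0 = plaintext = 0xDA
s_1 = Round(s_0, k_0) = 0x24
s_2 = Round(s_1, k_1) = 0xCA
s_3 = Round(s_2, k_2) = 0x31
s_4 = Round(s_3, k_3) = 0x62

0x24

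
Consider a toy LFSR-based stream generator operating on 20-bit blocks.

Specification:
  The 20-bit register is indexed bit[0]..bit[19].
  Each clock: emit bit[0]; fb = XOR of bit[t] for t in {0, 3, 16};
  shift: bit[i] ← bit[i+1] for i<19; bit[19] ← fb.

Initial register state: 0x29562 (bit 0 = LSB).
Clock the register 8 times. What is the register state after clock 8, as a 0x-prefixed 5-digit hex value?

reg_0 = 0x29562
clock 1: out=0, reg = 0x14AB1
clock 2: out=1, reg = 0x0A558
clock 3: out=0, reg = 0x852AC
clock 4: out=0, reg = 0xC2956
clock 5: out=0, reg = 0x614AB
clock 6: out=1, reg = 0x30A55
clock 7: out=1, reg = 0x1852A
clock 8: out=0, reg = 0x0C295

0x0C295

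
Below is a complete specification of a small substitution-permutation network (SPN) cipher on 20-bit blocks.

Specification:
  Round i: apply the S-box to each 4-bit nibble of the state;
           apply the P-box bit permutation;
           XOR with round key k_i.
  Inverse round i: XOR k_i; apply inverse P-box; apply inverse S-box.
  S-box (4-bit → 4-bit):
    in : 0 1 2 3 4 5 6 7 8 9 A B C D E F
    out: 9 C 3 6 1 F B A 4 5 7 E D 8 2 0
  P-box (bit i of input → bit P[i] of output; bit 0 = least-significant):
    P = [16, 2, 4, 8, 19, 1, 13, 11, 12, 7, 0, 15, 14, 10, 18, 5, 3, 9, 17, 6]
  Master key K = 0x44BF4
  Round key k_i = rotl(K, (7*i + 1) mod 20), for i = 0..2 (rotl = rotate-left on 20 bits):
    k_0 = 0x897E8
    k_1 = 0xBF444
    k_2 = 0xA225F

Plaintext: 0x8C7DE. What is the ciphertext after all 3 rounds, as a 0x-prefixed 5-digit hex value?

0xF2CB4

s_0 = plaintext = 0x8C7DE
s_1 = Round(s_0, k_0) = 0xE5F4C
s_2 = Round(s_1, k_1) = 0x6B374
s_3 = Round(s_2, k_2) = 0xF2CB4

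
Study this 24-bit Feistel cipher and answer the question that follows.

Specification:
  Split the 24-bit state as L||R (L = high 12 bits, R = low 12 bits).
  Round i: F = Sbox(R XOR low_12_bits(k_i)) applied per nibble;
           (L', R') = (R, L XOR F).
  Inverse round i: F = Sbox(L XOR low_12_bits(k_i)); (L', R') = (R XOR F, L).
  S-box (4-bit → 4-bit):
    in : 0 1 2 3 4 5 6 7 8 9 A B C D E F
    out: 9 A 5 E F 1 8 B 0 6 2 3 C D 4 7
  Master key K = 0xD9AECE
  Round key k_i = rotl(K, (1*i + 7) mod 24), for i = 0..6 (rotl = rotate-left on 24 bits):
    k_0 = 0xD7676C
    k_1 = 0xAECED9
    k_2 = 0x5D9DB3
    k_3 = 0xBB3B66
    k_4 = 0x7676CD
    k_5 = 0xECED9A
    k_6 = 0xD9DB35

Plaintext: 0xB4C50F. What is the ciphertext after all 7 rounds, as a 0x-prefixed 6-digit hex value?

s_0 = plaintext = 0xB4C50F
s_1 = Round(s_0, k_0) = 0x50FEC2
s_2 = Round(s_1, k_1) = 0xEC2CAC
s_3 = Round(s_2, k_2) = 0xCAC465
s_4 = Round(s_3, k_3) = 0x465B32
s_5 = Round(s_4, k_4) = 0xB32912
s_6 = Round(s_5, k_5) = 0x912432
s_7 = Round(s_6, k_6) = 0x432E89

0x432E89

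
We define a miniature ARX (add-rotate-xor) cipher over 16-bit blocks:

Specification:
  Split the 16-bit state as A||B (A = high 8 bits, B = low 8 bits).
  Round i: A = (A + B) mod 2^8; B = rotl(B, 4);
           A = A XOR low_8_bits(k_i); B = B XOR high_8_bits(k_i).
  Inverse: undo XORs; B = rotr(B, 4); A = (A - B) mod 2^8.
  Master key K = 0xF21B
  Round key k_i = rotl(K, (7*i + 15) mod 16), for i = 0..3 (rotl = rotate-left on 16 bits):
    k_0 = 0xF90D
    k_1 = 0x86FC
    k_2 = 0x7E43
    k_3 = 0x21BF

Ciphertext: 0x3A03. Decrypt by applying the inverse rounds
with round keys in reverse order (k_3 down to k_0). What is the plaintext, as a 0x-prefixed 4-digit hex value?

0xA2DC

s_0 = ciphertext = 0x3A03
s_1 = InvRound(s_0, k_3) = 0x6322
s_2 = InvRound(s_1, k_2) = 0x5BC5
s_3 = InvRound(s_2, k_1) = 0x7334
s_4 = InvRound(s_3, k_0) = 0xA2DC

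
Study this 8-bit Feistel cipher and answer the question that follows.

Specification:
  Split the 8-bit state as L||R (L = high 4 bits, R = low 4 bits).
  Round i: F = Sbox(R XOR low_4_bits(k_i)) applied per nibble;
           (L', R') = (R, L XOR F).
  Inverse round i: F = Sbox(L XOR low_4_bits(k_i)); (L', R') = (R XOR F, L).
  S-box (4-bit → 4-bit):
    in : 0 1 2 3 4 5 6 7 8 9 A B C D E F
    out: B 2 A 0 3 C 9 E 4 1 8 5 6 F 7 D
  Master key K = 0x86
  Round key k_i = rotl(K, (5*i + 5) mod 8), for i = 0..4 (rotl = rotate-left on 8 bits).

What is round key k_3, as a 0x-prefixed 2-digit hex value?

K = 0x86
k_0 = rotl(K, (5*0+5) mod 8) = rotl(K, 5) = 0xD0
k_1 = rotl(K, (5*1+5) mod 8) = rotl(K, 2) = 0x1A
k_2 = rotl(K, (5*2+5) mod 8) = rotl(K, 7) = 0x43
k_3 = rotl(K, (5*3+5) mod 8) = rotl(K, 4) = 0x68

0x68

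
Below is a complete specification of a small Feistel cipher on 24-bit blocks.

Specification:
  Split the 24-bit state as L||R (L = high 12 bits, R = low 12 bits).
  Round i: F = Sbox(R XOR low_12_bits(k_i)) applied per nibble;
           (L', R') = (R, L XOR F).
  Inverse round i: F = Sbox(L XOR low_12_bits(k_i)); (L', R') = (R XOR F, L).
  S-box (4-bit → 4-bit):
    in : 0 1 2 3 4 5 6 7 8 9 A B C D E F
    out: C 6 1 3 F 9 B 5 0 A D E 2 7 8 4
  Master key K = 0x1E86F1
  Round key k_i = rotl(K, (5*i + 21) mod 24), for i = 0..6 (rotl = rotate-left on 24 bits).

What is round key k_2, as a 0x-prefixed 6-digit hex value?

0x43788F

K = 0x1E86F1
k_0 = rotl(K, (5*0+21) mod 24) = rotl(K, 21) = 0x23D0DE
k_1 = rotl(K, (5*1+21) mod 24) = rotl(K, 2) = 0x7A1BC4
k_2 = rotl(K, (5*2+21) mod 24) = rotl(K, 7) = 0x43788F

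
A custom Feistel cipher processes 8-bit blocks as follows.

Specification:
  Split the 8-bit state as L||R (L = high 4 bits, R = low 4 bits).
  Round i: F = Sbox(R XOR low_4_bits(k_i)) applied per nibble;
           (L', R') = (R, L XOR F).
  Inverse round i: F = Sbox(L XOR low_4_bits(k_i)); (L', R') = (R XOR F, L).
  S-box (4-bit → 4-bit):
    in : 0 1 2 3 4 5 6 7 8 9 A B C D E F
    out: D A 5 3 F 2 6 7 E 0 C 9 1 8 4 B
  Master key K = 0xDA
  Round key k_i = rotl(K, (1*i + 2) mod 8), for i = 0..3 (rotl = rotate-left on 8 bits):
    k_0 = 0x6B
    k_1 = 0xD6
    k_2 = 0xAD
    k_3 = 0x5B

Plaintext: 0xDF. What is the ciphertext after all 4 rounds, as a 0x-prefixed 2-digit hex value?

s_0 = plaintext = 0xDF
s_1 = Round(s_0, k_0) = 0xF2
s_2 = Round(s_1, k_1) = 0x20
s_3 = Round(s_2, k_2) = 0x0A
s_4 = Round(s_3, k_3) = 0xAA

0xAA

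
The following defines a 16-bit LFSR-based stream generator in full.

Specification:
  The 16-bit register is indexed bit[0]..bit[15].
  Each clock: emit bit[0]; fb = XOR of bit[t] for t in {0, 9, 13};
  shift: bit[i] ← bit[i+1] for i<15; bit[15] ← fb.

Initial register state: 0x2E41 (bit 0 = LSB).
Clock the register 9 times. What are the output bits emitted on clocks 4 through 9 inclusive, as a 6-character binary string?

000100

reg_0 = 0x2E41
clock 1: out=1, reg = 0x9720
clock 2: out=0, reg = 0xCB90
clock 3: out=0, reg = 0xE5C8
clock 4: out=0, reg = 0xF2E4
clock 5: out=0, reg = 0x7972
clock 6: out=0, reg = 0xBCB9
clock 7: out=1, reg = 0x5E5C
clock 8: out=0, reg = 0xAF2E
clock 9: out=0, reg = 0x5797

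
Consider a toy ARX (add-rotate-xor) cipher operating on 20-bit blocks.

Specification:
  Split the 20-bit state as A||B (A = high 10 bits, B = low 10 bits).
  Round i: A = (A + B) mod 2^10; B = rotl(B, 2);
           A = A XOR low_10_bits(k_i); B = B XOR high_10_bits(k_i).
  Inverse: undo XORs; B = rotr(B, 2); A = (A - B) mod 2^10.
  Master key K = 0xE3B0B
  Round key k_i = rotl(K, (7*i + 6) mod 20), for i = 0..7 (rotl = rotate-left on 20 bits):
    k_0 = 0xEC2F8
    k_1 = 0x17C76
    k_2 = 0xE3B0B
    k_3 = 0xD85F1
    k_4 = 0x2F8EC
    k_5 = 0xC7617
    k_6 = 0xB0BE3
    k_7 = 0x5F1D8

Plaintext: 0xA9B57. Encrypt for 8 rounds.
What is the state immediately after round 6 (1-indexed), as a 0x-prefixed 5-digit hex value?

s_0 = plaintext = 0xA9B57
s_1 = Round(s_0, k_0) = 0xC16EF
s_2 = Round(s_1, k_1) = 0x60BE1
s_3 = Round(s_2, k_2) = 0x9A009
s_4 = Round(s_3, k_3) = 0xE0345
s_5 = Round(s_4, k_4) = 0x8A5A9
s_6 = Round(s_5, k_5) = 0x715B8
s_7 = Round(s_6, k_6) = 0x27823
s_8 = Round(s_7, k_7) = 0x465F0

0x715B8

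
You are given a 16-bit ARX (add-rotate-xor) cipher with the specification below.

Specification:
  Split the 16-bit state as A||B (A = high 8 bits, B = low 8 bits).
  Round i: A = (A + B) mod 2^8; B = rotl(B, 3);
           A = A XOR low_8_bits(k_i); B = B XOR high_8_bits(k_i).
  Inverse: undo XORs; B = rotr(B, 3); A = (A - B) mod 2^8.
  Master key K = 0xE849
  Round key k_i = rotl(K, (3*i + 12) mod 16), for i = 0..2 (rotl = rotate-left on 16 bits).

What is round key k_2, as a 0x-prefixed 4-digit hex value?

K = 0xE849
k_0 = rotl(K, (3*0+12) mod 16) = rotl(K, 12) = 0x9E84
k_1 = rotl(K, (3*1+12) mod 16) = rotl(K, 15) = 0xF424
k_2 = rotl(K, (3*2+12) mod 16) = rotl(K, 2) = 0xA127

0xA127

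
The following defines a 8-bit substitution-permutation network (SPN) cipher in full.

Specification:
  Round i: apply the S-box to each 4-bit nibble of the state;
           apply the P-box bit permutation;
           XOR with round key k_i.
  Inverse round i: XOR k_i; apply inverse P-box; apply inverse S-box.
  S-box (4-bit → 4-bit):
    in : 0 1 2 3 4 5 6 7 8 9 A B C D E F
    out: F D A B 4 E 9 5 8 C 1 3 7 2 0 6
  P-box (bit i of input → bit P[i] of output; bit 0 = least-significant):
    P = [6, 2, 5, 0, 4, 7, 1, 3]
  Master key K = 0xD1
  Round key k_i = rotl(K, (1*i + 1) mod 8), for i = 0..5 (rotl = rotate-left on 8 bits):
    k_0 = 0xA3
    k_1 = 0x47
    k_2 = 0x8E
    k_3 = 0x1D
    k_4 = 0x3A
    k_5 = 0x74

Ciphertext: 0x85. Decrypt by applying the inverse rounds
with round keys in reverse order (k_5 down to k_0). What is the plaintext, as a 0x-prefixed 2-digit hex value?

s_0 = ciphertext = 0x85
s_1 = InvRound(s_0, k_5) = 0xB1
s_2 = InvRound(s_1, k_4) = 0x58
s_3 = InvRound(s_2, k_3) = 0xE3
s_4 = InvRound(s_3, k_2) = 0x80
s_5 = InvRound(s_4, k_1) = 0xF3
s_6 = InvRound(s_5, k_0) = 0xAA

0xAA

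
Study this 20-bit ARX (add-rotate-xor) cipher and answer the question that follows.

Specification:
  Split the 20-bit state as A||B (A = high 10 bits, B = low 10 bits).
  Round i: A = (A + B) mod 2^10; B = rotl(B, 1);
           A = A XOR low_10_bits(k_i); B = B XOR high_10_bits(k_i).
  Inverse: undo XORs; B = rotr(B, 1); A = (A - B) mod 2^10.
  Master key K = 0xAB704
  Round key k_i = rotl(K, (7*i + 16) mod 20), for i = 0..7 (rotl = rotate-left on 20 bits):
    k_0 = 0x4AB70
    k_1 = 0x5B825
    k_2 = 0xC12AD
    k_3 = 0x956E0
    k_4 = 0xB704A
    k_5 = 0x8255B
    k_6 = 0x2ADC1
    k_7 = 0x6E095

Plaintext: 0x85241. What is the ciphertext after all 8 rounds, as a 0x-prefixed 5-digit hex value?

0x874CF

s_0 = plaintext = 0x85241
s_1 = Round(s_0, k_0) = 0xC95A9
s_2 = Round(s_1, k_1) = 0x3AE3C
s_3 = Round(s_2, k_2) = 0x62B7D
s_4 = Round(s_3, k_3) = 0xF9CAE
s_5 = Round(s_4, k_4) = 0x37F80
s_6 = Round(s_5, k_5) = 0x41108
s_7 = Round(s_6, k_6) = 0xF36BB
s_8 = Round(s_7, k_7) = 0x874CF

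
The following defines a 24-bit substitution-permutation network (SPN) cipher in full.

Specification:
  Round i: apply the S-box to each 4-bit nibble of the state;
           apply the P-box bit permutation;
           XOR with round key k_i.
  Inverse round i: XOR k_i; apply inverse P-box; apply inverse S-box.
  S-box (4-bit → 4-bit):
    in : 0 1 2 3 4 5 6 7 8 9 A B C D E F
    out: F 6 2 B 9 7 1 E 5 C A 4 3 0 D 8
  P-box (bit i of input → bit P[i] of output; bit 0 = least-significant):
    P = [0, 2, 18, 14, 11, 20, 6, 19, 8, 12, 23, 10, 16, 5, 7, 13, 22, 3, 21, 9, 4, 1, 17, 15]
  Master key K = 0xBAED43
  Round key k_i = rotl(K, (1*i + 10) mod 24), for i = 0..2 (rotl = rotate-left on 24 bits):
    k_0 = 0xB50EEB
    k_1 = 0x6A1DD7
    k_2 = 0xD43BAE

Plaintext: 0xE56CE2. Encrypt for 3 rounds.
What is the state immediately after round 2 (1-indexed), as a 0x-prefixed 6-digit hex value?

s_0 = plaintext = 0xE56CE2
s_1 = Round(s_0, k_0) = 0xDE97B7
s_2 = Round(s_1, k_1) = 0x8E6B13
s_3 = Round(s_2, k_2) = 0x2779FB

0x8E6B13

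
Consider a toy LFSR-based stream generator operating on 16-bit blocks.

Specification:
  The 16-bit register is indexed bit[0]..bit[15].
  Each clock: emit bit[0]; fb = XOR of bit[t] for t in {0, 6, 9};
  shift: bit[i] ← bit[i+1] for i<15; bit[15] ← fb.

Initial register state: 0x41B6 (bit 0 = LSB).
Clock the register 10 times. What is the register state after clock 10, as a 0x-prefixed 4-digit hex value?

reg_0 = 0x41B6
clock 1: out=0, reg = 0x20DB
clock 2: out=1, reg = 0x106D
clock 3: out=1, reg = 0x0836
clock 4: out=0, reg = 0x041B
clock 5: out=1, reg = 0x820D
clock 6: out=1, reg = 0x4106
clock 7: out=0, reg = 0x2083
clock 8: out=1, reg = 0x9041
clock 9: out=1, reg = 0x4820
clock 10: out=0, reg = 0x2410

0x2410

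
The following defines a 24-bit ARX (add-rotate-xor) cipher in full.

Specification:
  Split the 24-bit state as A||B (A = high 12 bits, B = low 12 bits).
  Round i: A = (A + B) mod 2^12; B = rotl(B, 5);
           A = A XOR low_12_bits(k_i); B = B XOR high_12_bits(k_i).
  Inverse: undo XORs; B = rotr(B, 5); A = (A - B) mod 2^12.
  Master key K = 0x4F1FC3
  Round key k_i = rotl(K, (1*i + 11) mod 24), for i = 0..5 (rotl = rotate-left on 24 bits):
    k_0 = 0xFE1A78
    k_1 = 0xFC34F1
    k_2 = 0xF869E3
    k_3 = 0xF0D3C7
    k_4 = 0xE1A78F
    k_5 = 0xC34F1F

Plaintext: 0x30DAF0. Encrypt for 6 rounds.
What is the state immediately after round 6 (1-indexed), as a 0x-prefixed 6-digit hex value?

s_0 = plaintext = 0x30DAF0
s_1 = Round(s_0, k_0) = 0x7851F4
s_2 = Round(s_1, k_1) = 0xD88140
s_3 = Round(s_2, k_2) = 0x72B784
s_4 = Round(s_3, k_3) = 0xD68F82
s_5 = Round(s_4, k_4) = 0xB65E45
s_6 = Round(s_5, k_5) = 0x6B5488

0x6B5488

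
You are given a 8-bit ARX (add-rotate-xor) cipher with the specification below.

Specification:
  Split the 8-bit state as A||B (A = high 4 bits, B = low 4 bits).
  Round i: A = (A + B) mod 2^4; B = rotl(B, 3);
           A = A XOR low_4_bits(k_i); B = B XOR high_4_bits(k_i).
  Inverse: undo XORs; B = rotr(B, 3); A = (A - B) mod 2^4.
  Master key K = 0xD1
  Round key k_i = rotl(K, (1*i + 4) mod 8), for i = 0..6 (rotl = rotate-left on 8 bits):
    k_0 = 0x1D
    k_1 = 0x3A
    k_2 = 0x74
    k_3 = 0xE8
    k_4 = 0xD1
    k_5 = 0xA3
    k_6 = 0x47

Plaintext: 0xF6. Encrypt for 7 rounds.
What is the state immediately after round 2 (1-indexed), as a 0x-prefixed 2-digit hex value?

0x02

s_0 = plaintext = 0xF6
s_1 = Round(s_0, k_0) = 0x82
s_2 = Round(s_1, k_1) = 0x02
s_3 = Round(s_2, k_2) = 0x66
s_4 = Round(s_3, k_3) = 0x4D
s_5 = Round(s_4, k_4) = 0x03
s_6 = Round(s_5, k_5) = 0x03
s_7 = Round(s_6, k_6) = 0x4D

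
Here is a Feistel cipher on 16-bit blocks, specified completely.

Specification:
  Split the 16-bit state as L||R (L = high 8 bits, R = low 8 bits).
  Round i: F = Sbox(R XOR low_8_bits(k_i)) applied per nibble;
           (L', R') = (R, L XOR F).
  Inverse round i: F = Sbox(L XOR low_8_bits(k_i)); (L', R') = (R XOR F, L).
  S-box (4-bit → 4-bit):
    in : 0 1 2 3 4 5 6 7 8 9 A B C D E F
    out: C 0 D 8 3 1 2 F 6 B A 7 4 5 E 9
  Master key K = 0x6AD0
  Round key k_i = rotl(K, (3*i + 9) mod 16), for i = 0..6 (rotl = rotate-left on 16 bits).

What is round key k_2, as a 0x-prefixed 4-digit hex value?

0x3568

K = 0x6AD0
k_0 = rotl(K, (3*0+9) mod 16) = rotl(K, 9) = 0xA0D5
k_1 = rotl(K, (3*1+9) mod 16) = rotl(K, 12) = 0x06AD
k_2 = rotl(K, (3*2+9) mod 16) = rotl(K, 15) = 0x3568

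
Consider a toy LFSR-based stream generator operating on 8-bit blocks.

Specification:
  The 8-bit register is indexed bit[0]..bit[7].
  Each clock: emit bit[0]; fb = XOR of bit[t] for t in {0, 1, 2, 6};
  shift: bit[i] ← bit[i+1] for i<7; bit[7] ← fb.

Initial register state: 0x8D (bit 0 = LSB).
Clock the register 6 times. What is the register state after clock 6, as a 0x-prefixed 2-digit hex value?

0x8A

reg_0 = 0x8D
clock 1: out=1, reg = 0x46
clock 2: out=0, reg = 0xA3
clock 3: out=1, reg = 0x51
clock 4: out=1, reg = 0x28
clock 5: out=0, reg = 0x14
clock 6: out=0, reg = 0x8A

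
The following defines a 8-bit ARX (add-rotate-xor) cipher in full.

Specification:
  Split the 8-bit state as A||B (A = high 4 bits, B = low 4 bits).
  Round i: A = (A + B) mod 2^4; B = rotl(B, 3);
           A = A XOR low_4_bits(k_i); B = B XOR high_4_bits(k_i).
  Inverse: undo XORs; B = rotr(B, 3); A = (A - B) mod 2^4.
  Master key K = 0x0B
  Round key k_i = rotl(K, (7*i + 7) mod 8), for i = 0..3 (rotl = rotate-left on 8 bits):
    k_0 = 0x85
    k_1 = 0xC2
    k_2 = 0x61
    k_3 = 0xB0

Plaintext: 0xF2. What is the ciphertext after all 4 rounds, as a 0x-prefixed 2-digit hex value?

0x48

s_0 = plaintext = 0xF2
s_1 = Round(s_0, k_0) = 0x49
s_2 = Round(s_1, k_1) = 0xF0
s_3 = Round(s_2, k_2) = 0xE6
s_4 = Round(s_3, k_3) = 0x48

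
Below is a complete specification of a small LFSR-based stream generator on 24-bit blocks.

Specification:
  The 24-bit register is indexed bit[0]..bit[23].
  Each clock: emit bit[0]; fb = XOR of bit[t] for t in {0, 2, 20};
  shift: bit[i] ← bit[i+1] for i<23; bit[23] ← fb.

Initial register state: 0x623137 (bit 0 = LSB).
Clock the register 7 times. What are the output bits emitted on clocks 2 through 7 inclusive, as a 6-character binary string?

110110

reg_0 = 0x623137
clock 1: out=1, reg = 0x31189B
clock 2: out=1, reg = 0x188C4D
clock 3: out=1, reg = 0x8C4626
clock 4: out=0, reg = 0xC62313
clock 5: out=1, reg = 0xE31189
clock 6: out=1, reg = 0xF188C4
clock 7: out=0, reg = 0x78C462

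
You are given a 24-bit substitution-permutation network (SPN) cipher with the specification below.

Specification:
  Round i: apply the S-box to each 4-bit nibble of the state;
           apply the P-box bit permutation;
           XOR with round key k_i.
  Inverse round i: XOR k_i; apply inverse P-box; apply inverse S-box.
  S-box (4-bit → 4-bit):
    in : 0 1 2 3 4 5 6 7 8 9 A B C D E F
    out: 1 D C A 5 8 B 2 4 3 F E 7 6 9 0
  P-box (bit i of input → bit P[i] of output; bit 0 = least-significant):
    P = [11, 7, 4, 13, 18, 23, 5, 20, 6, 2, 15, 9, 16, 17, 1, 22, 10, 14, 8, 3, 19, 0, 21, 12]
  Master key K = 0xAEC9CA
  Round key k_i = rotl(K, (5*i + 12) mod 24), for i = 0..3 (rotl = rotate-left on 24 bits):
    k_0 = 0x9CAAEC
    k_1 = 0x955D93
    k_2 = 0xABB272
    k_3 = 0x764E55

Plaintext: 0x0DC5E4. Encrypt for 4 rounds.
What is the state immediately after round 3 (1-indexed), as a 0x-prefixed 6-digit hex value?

s_0 = plaintext = 0x0DC5E4
s_1 = Round(s_0, k_0) = 0x83E1FE
s_2 = Round(s_1, k_1) = 0xF4B7DB
s_3 = Round(s_2, k_2) = 0x6997C4
s_4 = Round(s_3, k_3) = 0xF91260

0x6997C4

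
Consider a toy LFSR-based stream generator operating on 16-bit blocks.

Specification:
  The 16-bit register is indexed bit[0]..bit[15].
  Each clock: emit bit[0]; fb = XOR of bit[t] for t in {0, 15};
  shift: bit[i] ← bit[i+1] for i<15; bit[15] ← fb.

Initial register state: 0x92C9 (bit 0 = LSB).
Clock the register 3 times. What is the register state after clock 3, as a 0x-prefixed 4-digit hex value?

reg_0 = 0x92C9
clock 1: out=1, reg = 0x4964
clock 2: out=0, reg = 0x24B2
clock 3: out=0, reg = 0x1259

0x1259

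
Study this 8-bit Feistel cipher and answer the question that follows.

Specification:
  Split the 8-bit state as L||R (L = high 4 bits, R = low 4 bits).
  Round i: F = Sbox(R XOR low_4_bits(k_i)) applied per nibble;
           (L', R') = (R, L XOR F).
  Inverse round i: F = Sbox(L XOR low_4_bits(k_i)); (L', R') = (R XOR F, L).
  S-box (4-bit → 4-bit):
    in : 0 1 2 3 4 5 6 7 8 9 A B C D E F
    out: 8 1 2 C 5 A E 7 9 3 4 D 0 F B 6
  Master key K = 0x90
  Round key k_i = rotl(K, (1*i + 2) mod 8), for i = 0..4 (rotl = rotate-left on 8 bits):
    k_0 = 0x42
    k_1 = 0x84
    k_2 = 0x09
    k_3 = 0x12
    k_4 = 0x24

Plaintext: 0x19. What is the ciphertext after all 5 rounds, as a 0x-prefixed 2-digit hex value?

s_0 = plaintext = 0x19
s_1 = Round(s_0, k_0) = 0x9C
s_2 = Round(s_1, k_1) = 0xC0
s_3 = Round(s_2, k_2) = 0x0F
s_4 = Round(s_3, k_3) = 0xFF
s_5 = Round(s_4, k_4) = 0xF2

0xF2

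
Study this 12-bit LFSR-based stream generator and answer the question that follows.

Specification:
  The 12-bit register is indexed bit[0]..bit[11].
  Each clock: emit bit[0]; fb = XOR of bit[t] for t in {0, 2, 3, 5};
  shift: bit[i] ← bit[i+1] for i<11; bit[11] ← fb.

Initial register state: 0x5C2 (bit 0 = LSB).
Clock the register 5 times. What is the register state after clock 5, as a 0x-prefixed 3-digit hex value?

reg_0 = 0x5C2
clock 1: out=0, reg = 0x2E1
clock 2: out=1, reg = 0x170
clock 3: out=0, reg = 0x8B8
clock 4: out=0, reg = 0x45C
clock 5: out=0, reg = 0x22E

0x22E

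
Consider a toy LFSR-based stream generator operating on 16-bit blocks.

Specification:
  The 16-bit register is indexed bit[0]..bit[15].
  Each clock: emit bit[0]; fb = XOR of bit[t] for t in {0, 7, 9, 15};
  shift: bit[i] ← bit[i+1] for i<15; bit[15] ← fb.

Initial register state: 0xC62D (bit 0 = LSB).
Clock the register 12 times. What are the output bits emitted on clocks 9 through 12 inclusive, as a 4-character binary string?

reg_0 = 0xC62D
clock 1: out=1, reg = 0xE316
clock 2: out=0, reg = 0x718B
clock 3: out=1, reg = 0x38C5
clock 4: out=1, reg = 0x1C62
clock 5: out=0, reg = 0x0E31
clock 6: out=1, reg = 0x0718
clock 7: out=0, reg = 0x838C
clock 8: out=0, reg = 0xC1C6
clock 9: out=0, reg = 0x60E3
clock 10: out=1, reg = 0x3071
clock 11: out=1, reg = 0x9838
clock 12: out=0, reg = 0xCC1C

0110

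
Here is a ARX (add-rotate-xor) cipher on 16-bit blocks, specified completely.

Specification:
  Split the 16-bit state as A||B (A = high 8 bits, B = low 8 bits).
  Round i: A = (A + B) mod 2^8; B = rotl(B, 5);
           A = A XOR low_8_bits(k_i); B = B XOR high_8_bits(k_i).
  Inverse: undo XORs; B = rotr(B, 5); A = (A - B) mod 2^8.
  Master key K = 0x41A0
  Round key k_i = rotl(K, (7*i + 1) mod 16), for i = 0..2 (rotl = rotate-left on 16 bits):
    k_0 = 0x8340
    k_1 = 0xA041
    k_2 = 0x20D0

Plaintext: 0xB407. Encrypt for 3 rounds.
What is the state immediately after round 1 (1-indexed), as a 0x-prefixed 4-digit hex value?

s_0 = plaintext = 0xB407
s_1 = Round(s_0, k_0) = 0xFB63
s_2 = Round(s_1, k_1) = 0x1FCC
s_3 = Round(s_2, k_2) = 0x3BB9

0xFB63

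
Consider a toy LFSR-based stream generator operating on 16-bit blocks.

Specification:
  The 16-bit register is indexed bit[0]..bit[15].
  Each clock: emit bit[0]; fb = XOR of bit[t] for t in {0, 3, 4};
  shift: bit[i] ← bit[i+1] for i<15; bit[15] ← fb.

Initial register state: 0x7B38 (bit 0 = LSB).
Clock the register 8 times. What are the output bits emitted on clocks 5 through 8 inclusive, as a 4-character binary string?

reg_0 = 0x7B38
clock 1: out=0, reg = 0x3D9C
clock 2: out=0, reg = 0x1ECE
clock 3: out=0, reg = 0x8F67
clock 4: out=1, reg = 0xC7B3
clock 5: out=1, reg = 0x63D9
clock 6: out=1, reg = 0xB1EC
clock 7: out=0, reg = 0xD8F6
clock 8: out=0, reg = 0xEC7B

1100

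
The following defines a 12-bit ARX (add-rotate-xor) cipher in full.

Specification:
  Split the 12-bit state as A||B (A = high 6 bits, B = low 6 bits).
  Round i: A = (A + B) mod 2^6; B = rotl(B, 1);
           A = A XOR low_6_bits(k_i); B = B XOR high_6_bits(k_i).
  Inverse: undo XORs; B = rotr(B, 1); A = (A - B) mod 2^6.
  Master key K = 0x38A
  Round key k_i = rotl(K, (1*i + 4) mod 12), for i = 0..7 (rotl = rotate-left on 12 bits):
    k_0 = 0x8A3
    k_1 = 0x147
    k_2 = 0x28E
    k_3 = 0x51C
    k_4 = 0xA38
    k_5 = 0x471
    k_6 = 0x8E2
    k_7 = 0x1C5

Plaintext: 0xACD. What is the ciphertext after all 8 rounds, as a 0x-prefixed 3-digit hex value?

s_0 = plaintext = 0xACD
s_1 = Round(s_0, k_0) = 0x6F8
s_2 = Round(s_1, k_1) = 0x534
s_3 = Round(s_2, k_2) = 0x1A3
s_4 = Round(s_3, k_3) = 0xD53
s_5 = Round(s_4, k_4) = 0xC0E
s_6 = Round(s_5, k_5) = 0x3CD
s_7 = Round(s_6, k_6) = 0xFB9
s_8 = Round(s_7, k_7) = 0xCB4

0xCB4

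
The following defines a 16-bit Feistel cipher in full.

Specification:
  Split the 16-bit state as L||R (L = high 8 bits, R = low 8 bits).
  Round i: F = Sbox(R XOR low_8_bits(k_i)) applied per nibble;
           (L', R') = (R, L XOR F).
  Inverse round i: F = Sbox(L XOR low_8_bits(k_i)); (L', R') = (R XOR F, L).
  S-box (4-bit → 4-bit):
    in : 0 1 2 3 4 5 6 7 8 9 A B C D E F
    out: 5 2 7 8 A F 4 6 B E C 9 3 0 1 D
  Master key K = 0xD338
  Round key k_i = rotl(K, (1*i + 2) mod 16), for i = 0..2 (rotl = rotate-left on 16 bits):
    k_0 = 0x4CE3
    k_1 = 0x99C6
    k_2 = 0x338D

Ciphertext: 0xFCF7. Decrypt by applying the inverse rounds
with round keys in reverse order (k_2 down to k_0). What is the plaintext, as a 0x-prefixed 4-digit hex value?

s_0 = ciphertext = 0xFCF7
s_1 = InvRound(s_0, k_2) = 0x95FC
s_2 = InvRound(s_1, k_1) = 0x0495
s_3 = InvRound(s_2, k_0) = 0x8304

0x8304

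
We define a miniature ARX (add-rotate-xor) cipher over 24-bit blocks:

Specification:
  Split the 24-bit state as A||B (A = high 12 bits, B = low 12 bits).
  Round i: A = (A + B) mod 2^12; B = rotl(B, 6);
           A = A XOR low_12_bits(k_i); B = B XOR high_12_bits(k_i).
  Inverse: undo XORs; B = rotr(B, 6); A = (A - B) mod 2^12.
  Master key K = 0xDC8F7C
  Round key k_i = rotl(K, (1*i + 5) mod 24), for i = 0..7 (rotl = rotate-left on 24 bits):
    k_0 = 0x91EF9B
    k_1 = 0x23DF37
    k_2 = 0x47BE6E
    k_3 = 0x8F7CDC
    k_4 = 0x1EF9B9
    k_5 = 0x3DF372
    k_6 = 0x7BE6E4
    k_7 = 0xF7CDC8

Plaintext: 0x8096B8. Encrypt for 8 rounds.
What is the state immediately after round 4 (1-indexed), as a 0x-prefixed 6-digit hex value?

s_0 = plaintext = 0x8096B8
s_1 = Round(s_0, k_0) = 0x15A704
s_2 = Round(s_1, k_1) = 0x769321
s_3 = Round(s_2, k_2) = 0x4E4C37
s_4 = Round(s_3, k_3) = 0xDC7507
s_5 = Round(s_4, k_4) = 0xB7703B
s_6 = Round(s_5, k_5) = 0x8C0D1F
s_7 = Round(s_6, k_6) = 0x33B04A
s_8 = Round(s_7, k_7) = 0xE4DDFD

0xDC7507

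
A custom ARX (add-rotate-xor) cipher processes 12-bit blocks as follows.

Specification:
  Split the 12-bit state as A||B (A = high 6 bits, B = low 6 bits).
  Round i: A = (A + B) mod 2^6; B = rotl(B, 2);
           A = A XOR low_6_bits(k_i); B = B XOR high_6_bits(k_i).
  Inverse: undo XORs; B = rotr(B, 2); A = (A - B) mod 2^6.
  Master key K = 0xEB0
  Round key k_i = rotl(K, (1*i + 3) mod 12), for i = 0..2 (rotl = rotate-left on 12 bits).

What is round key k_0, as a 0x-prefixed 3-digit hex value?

K = 0xEB0
k_0 = rotl(K, (1*0+3) mod 12) = rotl(K, 3) = 0x587

0x587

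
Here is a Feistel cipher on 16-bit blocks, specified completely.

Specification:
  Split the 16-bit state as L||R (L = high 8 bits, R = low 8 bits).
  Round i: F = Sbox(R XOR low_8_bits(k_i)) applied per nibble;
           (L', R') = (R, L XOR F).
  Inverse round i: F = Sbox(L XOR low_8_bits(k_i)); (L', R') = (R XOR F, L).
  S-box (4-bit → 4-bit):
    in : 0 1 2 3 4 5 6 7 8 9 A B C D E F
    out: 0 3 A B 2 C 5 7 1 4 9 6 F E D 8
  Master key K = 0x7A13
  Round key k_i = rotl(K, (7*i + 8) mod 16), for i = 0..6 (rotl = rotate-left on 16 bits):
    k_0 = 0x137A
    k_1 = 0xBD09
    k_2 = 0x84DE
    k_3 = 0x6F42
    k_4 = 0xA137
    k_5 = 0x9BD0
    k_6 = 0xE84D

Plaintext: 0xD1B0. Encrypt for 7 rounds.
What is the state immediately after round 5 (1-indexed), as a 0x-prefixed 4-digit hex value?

0x5183

s_0 = plaintext = 0xD1B0
s_1 = Round(s_0, k_0) = 0xB028
s_2 = Round(s_1, k_1) = 0x2813
s_3 = Round(s_2, k_2) = 0x13D6
s_4 = Round(s_3, k_3) = 0xD651
s_5 = Round(s_4, k_4) = 0x5183
s_6 = Round(s_5, k_5) = 0x839A
s_7 = Round(s_6, k_6) = 0x9A64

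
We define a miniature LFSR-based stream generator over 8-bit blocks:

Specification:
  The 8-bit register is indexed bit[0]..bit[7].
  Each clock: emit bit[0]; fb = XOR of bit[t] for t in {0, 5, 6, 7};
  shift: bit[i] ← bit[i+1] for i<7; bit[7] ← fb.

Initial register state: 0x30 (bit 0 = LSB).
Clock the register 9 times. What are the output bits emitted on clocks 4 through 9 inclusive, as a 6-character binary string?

reg_0 = 0x30
clock 1: out=0, reg = 0x98
clock 2: out=0, reg = 0xCC
clock 3: out=0, reg = 0x66
clock 4: out=0, reg = 0x33
clock 5: out=1, reg = 0x19
clock 6: out=1, reg = 0x8C
clock 7: out=0, reg = 0xC6
clock 8: out=0, reg = 0x63
clock 9: out=1, reg = 0xB1

011001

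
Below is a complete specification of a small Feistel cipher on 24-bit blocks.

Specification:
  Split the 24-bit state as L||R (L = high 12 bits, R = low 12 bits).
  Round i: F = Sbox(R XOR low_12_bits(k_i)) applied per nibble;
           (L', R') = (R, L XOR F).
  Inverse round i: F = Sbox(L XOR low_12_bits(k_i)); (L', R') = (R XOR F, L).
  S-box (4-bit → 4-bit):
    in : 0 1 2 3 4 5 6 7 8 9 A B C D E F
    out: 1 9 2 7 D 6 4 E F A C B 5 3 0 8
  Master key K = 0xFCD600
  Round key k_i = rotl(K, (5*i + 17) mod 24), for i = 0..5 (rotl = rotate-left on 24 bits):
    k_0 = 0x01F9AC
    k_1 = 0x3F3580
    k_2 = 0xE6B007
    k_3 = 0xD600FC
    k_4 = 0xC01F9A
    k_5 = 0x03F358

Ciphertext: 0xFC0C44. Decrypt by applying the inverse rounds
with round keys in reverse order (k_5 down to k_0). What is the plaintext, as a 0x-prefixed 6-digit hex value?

s_0 = ciphertext = 0xFC0C44
s_1 = InvRound(s_0, k_5) = 0x9EBFC0
s_2 = InvRound(s_1, k_4) = 0xB299EB
s_3 = InvRound(s_2, k_3) = 0x2DDB29
s_4 = InvRound(s_3, k_2) = 0x9152DD
s_5 = InvRound(s_4, k_1) = 0x77B915
s_6 = InvRound(s_5, k_0) = 0x92B77B

0x92B77B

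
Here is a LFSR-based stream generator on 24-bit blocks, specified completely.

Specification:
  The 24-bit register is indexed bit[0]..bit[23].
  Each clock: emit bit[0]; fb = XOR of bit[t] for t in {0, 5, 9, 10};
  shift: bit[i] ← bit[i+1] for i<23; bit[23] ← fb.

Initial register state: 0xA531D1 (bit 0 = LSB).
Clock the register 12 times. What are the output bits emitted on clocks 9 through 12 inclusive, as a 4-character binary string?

1000

reg_0 = 0xA531D1
clock 1: out=1, reg = 0xD298E8
clock 2: out=0, reg = 0xE94C74
clock 3: out=0, reg = 0x74A63A
clock 4: out=0, reg = 0xBA531D
clock 5: out=1, reg = 0x5D298E
clock 6: out=0, reg = 0x2E94C7
clock 7: out=1, reg = 0x174A63
clock 8: out=1, reg = 0x8BA531
clock 9: out=1, reg = 0xC5D298
clock 10: out=0, reg = 0xE2E94C
clock 11: out=0, reg = 0x7174A6
clock 12: out=0, reg = 0x38BA53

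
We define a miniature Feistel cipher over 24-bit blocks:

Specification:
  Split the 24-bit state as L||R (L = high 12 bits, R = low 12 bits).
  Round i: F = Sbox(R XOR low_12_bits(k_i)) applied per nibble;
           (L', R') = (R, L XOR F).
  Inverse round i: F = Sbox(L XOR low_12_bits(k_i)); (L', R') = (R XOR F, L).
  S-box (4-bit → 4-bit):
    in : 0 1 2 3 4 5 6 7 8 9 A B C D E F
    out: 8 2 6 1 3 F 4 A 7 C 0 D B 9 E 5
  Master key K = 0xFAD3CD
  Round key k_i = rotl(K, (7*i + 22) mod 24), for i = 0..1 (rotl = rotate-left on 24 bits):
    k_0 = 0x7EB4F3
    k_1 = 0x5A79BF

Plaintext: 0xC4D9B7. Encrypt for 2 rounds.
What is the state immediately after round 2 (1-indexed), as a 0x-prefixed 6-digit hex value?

s_0 = plaintext = 0xC4D9B7
s_1 = Round(s_0, k_0) = 0x9B757E
s_2 = Round(s_1, k_1) = 0x57E205

0x57E205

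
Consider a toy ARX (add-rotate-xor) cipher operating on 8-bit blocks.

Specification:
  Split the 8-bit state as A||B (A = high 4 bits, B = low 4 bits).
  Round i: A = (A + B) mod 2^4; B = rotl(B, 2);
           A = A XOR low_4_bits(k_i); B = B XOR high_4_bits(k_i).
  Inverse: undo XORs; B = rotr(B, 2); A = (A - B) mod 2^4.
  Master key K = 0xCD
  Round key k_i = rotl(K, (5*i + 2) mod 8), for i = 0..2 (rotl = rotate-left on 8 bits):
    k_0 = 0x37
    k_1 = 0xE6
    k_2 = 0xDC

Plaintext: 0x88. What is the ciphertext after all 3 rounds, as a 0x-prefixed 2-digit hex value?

0x47

s_0 = plaintext = 0x88
s_1 = Round(s_0, k_0) = 0x71
s_2 = Round(s_1, k_1) = 0xEA
s_3 = Round(s_2, k_2) = 0x47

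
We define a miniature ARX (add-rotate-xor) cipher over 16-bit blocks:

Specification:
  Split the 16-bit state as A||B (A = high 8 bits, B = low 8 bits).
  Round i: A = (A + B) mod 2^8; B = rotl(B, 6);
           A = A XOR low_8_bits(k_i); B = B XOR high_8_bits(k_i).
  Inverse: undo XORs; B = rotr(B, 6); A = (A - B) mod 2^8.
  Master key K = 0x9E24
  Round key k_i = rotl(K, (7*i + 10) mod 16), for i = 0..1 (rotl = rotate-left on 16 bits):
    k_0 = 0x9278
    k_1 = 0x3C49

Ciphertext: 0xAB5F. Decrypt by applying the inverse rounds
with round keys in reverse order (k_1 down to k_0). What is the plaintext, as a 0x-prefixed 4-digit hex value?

s_0 = ciphertext = 0xAB5F
s_1 = InvRound(s_0, k_1) = 0x558D
s_2 = InvRound(s_1, k_0) = 0xB17C

0xB17C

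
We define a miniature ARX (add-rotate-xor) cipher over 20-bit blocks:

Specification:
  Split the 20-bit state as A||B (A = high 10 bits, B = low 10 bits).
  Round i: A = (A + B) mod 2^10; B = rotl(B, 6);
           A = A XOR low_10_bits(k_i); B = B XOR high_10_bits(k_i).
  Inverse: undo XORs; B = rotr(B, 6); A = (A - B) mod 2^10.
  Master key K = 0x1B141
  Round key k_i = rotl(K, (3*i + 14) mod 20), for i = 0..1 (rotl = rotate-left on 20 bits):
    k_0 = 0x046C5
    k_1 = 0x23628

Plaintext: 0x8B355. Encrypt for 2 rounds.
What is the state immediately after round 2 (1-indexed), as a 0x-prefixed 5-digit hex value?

0xA019B

s_0 = plaintext = 0x8B355
s_1 = Round(s_0, k_0) = 0xD1164
s_2 = Round(s_1, k_1) = 0xA019B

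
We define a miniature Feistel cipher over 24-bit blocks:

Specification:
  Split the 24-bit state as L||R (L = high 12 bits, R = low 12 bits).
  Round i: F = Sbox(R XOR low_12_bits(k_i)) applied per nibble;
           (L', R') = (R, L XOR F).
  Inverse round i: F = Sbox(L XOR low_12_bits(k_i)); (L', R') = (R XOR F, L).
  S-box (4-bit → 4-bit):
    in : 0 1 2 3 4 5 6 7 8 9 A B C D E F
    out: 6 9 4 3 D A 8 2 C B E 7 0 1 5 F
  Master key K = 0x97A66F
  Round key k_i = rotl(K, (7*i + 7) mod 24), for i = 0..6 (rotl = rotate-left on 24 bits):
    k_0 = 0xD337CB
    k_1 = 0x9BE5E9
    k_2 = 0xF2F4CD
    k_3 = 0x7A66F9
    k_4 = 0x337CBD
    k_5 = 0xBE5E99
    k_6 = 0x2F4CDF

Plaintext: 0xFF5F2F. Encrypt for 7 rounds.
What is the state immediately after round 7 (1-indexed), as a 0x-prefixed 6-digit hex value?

0xE1479B

s_0 = plaintext = 0xFF5F2F
s_1 = Round(s_0, k_0) = 0xF2F3A8
s_2 = Round(s_1, k_1) = 0x3A87F6
s_3 = Round(s_2, k_2) = 0x7F609F
s_4 = Round(s_3, k_3) = 0x09FF7E
s_5 = Round(s_4, k_4) = 0xF7E39C
s_6 = Round(s_5, k_5) = 0x39CE14
s_7 = Round(s_6, k_6) = 0xE1479B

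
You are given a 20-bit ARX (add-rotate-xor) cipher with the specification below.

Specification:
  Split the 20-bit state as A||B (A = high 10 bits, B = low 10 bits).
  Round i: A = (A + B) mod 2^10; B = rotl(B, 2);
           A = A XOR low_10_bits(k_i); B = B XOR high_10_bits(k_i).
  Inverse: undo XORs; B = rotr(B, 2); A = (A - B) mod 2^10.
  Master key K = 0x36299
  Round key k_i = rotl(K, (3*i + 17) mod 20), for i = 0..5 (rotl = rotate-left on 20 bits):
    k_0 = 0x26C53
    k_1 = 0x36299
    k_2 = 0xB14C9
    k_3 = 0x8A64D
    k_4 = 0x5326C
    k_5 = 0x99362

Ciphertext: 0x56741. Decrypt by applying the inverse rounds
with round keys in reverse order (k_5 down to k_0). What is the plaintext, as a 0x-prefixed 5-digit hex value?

0x365D3

s_0 = ciphertext = 0x56741
s_1 = InvRound(s_0, k_5) = 0x3C949
s_2 = InvRound(s_1, k_4) = 0x67501
s_3 = InvRound(s_2, k_3) = 0xC18CA
s_4 = InvRound(s_3, k_2) = 0x13383
s_5 = InvRound(s_4, k_1) = 0xBFFD6
s_6 = InvRound(s_5, k_0) = 0x365D3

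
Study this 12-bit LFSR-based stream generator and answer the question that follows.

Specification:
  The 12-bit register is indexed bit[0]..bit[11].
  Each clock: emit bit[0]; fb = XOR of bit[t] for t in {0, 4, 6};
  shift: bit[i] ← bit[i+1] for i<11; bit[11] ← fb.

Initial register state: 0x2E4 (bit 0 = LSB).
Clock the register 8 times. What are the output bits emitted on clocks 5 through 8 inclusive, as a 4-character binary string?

reg_0 = 0x2E4
clock 1: out=0, reg = 0x972
clock 2: out=0, reg = 0x4B9
clock 3: out=1, reg = 0x25C
clock 4: out=0, reg = 0x12E
clock 5: out=0, reg = 0x097
clock 6: out=1, reg = 0x04B
clock 7: out=1, reg = 0x025
clock 8: out=1, reg = 0x812

0111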